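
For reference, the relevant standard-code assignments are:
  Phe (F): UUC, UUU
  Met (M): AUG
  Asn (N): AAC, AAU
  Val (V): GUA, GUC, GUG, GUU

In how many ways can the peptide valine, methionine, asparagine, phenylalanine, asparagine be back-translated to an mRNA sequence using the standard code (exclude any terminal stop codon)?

Val: 4 codons.
Met: 1 codon.
Asn: 2 codons.
Phe: 2 codons.
Asn: 2 codons.
4 × 1 × 2 × 2 × 2 = 32.

32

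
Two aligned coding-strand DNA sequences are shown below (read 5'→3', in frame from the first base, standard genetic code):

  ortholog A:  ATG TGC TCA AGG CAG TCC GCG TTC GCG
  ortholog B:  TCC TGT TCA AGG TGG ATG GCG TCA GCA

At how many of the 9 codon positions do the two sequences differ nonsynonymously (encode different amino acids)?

4

Codon 1: ATG Met / TCC Ser — nonsynonymous.
Codon 2: TGC Cys / TGT Cys — synonymous.
Codon 3: TCA Ser / TCA Ser — identical.
Codon 4: AGG Arg / AGG Arg — identical.
Codon 5: CAG Gln / TGG Trp — nonsynonymous.
Codon 6: TCC Ser / ATG Met — nonsynonymous.
Codon 7: GCG Ala / GCG Ala — identical.
Codon 8: TTC Phe / TCA Ser — nonsynonymous.
Codon 9: GCG Ala / GCA Ala — synonymous.
Nonsynonymous differences: 4.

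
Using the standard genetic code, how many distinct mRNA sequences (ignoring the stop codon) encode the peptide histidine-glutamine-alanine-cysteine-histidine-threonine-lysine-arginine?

His: 2 codons.
Gln: 2 codons.
Ala: 4 codons.
Cys: 2 codons.
His: 2 codons.
Thr: 4 codons.
Lys: 2 codons.
Arg: 6 codons.
2 × 2 × 4 × 2 × 2 × 4 × 2 × 6 = 3072.

3072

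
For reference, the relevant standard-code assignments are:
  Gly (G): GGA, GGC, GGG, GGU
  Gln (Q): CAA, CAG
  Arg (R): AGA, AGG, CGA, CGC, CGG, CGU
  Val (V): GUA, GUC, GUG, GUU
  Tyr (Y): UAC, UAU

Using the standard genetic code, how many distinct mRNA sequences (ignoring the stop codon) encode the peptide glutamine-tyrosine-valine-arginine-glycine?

384

Gln: 2 codons.
Tyr: 2 codons.
Val: 4 codons.
Arg: 6 codons.
Gly: 4 codons.
2 × 2 × 4 × 6 × 4 = 384.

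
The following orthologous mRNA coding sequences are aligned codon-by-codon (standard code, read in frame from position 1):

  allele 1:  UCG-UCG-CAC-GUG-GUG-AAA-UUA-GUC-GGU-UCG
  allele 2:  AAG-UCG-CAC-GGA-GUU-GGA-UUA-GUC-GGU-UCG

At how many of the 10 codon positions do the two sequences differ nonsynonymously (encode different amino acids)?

Codon 1: UCG Ser / AAG Lys — nonsynonymous.
Codon 2: UCG Ser / UCG Ser — identical.
Codon 3: CAC His / CAC His — identical.
Codon 4: GUG Val / GGA Gly — nonsynonymous.
Codon 5: GUG Val / GUU Val — synonymous.
Codon 6: AAA Lys / GGA Gly — nonsynonymous.
Codon 7: UUA Leu / UUA Leu — identical.
Codon 8: GUC Val / GUC Val — identical.
Codon 9: GGU Gly / GGU Gly — identical.
Codon 10: UCG Ser / UCG Ser — identical.
Nonsynonymous differences: 3.

3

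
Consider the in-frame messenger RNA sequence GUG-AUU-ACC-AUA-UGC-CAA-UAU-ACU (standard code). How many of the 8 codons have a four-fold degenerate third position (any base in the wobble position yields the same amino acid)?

3

Codon 1 GUG (Val): third position 4-fold.
Codon 2 AUU (Ile): third position 3-fold.
Codon 3 ACC (Thr): third position 4-fold.
Codon 4 AUA (Ile): third position 3-fold.
Codon 5 UGC (Cys): third position 2-fold.
Codon 6 CAA (Gln): third position 2-fold.
Codon 7 UAU (Tyr): third position 2-fold.
Codon 8 ACU (Thr): third position 4-fold.
Four-fold degenerate third positions: 3.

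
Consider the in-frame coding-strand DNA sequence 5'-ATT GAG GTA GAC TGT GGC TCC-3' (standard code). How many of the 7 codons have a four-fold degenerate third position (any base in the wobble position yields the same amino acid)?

Codon 1 ATT (Ile): third position 3-fold.
Codon 2 GAG (Glu): third position 2-fold.
Codon 3 GTA (Val): third position 4-fold.
Codon 4 GAC (Asp): third position 2-fold.
Codon 5 TGT (Cys): third position 2-fold.
Codon 6 GGC (Gly): third position 4-fold.
Codon 7 TCC (Ser): third position 4-fold.
Four-fold degenerate third positions: 3.

3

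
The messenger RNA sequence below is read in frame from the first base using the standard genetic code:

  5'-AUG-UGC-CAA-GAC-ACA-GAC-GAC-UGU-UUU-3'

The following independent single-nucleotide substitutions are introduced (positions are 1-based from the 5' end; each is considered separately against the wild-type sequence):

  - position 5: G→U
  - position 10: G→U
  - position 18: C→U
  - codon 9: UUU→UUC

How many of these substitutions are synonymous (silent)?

Codon 2: UGC (Cys) → UUC (Phe) — missense.
Codon 4: GAC (Asp) → UAC (Tyr) — missense.
Codon 6: GAC (Asp) → GAU (Asp) — synonymous.
Codon 9: UUU (Phe) → UUC (Phe) — synonymous.
Synonymous: 2 of 4.

2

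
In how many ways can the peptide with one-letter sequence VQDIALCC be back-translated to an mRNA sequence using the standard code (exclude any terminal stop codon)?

Val: 4 codons.
Gln: 2 codons.
Asp: 2 codons.
Ile: 3 codons.
Ala: 4 codons.
Leu: 6 codons.
Cys: 2 codons.
Cys: 2 codons.
4 × 2 × 2 × 3 × 4 × 6 × 2 × 2 = 4608.

4608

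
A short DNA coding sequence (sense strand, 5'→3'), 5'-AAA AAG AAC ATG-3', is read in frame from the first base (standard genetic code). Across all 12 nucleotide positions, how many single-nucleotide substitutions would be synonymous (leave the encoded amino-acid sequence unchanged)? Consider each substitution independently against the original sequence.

Codon 1 (AAA, Lys): 1 synonymous substitution.
Codon 2 (AAG, Lys): 1 synonymous substitution.
Codon 3 (AAC, Asn): 1 synonymous substitution.
Codon 4 (ATG, Met): 0 synonymous substitutions.
Total: 1 + 1 + 1 + 0 = 3.

3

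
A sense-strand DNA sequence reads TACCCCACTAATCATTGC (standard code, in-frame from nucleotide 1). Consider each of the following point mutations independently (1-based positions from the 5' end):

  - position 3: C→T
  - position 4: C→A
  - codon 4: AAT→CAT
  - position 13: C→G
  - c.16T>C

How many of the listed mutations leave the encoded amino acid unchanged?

Codon 1: TAC (Tyr) → TAT (Tyr) — synonymous.
Codon 2: CCC (Pro) → ACC (Thr) — missense.
Codon 4: AAT (Asn) → CAT (His) — missense.
Codon 5: CAT (His) → GAT (Asp) — missense.
Codon 6: TGC (Cys) → CGC (Arg) — missense.
Synonymous: 1 of 5.

1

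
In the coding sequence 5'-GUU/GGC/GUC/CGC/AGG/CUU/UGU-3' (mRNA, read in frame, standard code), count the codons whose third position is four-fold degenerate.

5

Codon 1 GUU (Val): third position 4-fold.
Codon 2 GGC (Gly): third position 4-fold.
Codon 3 GUC (Val): third position 4-fold.
Codon 4 CGC (Arg): third position 4-fold.
Codon 5 AGG (Arg): third position 2-fold.
Codon 6 CUU (Leu): third position 4-fold.
Codon 7 UGU (Cys): third position 2-fold.
Four-fold degenerate third positions: 5.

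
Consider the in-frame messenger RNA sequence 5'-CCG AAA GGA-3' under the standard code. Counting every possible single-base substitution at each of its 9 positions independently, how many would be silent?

Codon 1 (CCG, Pro): 3 synonymous substitutions.
Codon 2 (AAA, Lys): 1 synonymous substitution.
Codon 3 (GGA, Gly): 3 synonymous substitutions.
Total: 3 + 1 + 3 = 7.

7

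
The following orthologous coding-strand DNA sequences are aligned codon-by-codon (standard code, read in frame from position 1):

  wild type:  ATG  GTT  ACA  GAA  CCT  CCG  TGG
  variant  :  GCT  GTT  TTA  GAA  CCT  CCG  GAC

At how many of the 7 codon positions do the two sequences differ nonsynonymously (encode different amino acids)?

Codon 1: ATG Met / GCT Ala — nonsynonymous.
Codon 2: GTT Val / GTT Val — identical.
Codon 3: ACA Thr / TTA Leu — nonsynonymous.
Codon 4: GAA Glu / GAA Glu — identical.
Codon 5: CCT Pro / CCT Pro — identical.
Codon 6: CCG Pro / CCG Pro — identical.
Codon 7: TGG Trp / GAC Asp — nonsynonymous.
Nonsynonymous differences: 3.

3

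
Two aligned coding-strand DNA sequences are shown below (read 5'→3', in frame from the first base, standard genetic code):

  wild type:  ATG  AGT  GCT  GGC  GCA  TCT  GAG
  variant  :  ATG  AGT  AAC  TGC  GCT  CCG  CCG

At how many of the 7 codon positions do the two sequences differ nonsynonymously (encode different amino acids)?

Codon 1: ATG Met / ATG Met — identical.
Codon 2: AGT Ser / AGT Ser — identical.
Codon 3: GCT Ala / AAC Asn — nonsynonymous.
Codon 4: GGC Gly / TGC Cys — nonsynonymous.
Codon 5: GCA Ala / GCT Ala — synonymous.
Codon 6: TCT Ser / CCG Pro — nonsynonymous.
Codon 7: GAG Glu / CCG Pro — nonsynonymous.
Nonsynonymous differences: 4.

4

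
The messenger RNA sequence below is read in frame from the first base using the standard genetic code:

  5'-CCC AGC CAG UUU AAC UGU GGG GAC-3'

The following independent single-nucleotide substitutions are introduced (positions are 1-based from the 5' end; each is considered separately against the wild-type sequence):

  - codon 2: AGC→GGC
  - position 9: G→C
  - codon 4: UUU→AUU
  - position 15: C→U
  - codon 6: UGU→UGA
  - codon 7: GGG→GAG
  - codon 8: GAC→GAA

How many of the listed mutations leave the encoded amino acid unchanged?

1

Codon 2: AGC (Ser) → GGC (Gly) — missense.
Codon 3: CAG (Gln) → CAC (His) — missense.
Codon 4: UUU (Phe) → AUU (Ile) — missense.
Codon 5: AAC (Asn) → AAU (Asn) — synonymous.
Codon 6: UGU (Cys) → UGA (Stop) — nonsense.
Codon 7: GGG (Gly) → GAG (Glu) — missense.
Codon 8: GAC (Asp) → GAA (Glu) — missense.
Synonymous: 1 of 7.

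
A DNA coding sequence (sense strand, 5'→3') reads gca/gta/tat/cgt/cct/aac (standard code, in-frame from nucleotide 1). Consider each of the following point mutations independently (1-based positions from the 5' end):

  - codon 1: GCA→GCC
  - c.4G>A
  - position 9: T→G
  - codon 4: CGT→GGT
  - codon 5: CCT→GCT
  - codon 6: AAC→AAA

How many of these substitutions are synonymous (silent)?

1

Codon 1: GCA (Ala) → GCC (Ala) — synonymous.
Codon 2: GTA (Val) → ATA (Ile) — missense.
Codon 3: TAT (Tyr) → TAG (Stop) — nonsense.
Codon 4: CGT (Arg) → GGT (Gly) — missense.
Codon 5: CCT (Pro) → GCT (Ala) — missense.
Codon 6: AAC (Asn) → AAA (Lys) — missense.
Synonymous: 1 of 6.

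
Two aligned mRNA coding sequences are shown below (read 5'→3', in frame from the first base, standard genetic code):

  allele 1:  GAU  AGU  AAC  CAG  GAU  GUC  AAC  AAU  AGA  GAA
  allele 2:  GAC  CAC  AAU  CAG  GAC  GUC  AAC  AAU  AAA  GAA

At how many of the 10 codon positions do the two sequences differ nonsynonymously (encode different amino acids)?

2

Codon 1: GAU Asp / GAC Asp — synonymous.
Codon 2: AGU Ser / CAC His — nonsynonymous.
Codon 3: AAC Asn / AAU Asn — synonymous.
Codon 4: CAG Gln / CAG Gln — identical.
Codon 5: GAU Asp / GAC Asp — synonymous.
Codon 6: GUC Val / GUC Val — identical.
Codon 7: AAC Asn / AAC Asn — identical.
Codon 8: AAU Asn / AAU Asn — identical.
Codon 9: AGA Arg / AAA Lys — nonsynonymous.
Codon 10: GAA Glu / GAA Glu — identical.
Nonsynonymous differences: 2.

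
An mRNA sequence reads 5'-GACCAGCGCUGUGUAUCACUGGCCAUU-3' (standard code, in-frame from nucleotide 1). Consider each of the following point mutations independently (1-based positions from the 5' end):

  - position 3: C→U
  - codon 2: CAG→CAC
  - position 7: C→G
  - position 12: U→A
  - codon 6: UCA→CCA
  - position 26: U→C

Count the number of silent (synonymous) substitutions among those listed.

1

Codon 1: GAC (Asp) → GAU (Asp) — synonymous.
Codon 2: CAG (Gln) → CAC (His) — missense.
Codon 3: CGC (Arg) → GGC (Gly) — missense.
Codon 4: UGU (Cys) → UGA (Stop) — nonsense.
Codon 6: UCA (Ser) → CCA (Pro) — missense.
Codon 9: AUU (Ile) → ACU (Thr) — missense.
Synonymous: 1 of 6.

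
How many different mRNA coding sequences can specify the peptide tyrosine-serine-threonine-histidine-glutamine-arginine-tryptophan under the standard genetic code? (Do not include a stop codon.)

1152

Tyr: 2 codons.
Ser: 6 codons.
Thr: 4 codons.
His: 2 codons.
Gln: 2 codons.
Arg: 6 codons.
Trp: 1 codon.
2 × 6 × 4 × 2 × 2 × 6 × 1 = 1152.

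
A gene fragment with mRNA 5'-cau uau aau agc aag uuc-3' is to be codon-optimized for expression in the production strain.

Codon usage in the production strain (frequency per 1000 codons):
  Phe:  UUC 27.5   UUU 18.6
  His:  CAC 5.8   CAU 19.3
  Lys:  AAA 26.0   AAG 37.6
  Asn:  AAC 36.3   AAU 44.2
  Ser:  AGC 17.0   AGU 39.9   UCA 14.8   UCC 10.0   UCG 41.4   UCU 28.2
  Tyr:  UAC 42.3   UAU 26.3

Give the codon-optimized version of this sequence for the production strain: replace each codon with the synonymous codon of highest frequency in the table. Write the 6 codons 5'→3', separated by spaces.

CAU UAC AAU UCG AAG UUC

Codon 1 (His): best is CAU at 19.3.
Codon 2 (Tyr): best is UAC at 42.3.
Codon 3 (Asn): best is AAU at 44.2.
Codon 4 (Ser): best is UCG at 41.4.
Codon 5 (Lys): best is AAG at 37.6.
Codon 6 (Phe): best is UUC at 27.5.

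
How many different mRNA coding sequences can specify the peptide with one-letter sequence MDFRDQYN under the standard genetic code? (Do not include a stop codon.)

Met: 1 codon.
Asp: 2 codons.
Phe: 2 codons.
Arg: 6 codons.
Asp: 2 codons.
Gln: 2 codons.
Tyr: 2 codons.
Asn: 2 codons.
1 × 2 × 2 × 6 × 2 × 2 × 2 × 2 = 384.

384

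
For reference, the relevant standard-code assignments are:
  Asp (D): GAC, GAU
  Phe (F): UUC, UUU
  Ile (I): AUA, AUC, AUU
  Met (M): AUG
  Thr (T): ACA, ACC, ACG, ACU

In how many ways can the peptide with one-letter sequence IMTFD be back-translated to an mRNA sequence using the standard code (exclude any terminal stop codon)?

48

Ile: 3 codons.
Met: 1 codon.
Thr: 4 codons.
Phe: 2 codons.
Asp: 2 codons.
3 × 1 × 4 × 2 × 2 = 48.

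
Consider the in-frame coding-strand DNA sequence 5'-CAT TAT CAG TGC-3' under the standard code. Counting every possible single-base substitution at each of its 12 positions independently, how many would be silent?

4

Codon 1 (CAT, His): 1 synonymous substitution.
Codon 2 (TAT, Tyr): 1 synonymous substitution.
Codon 3 (CAG, Gln): 1 synonymous substitution.
Codon 4 (TGC, Cys): 1 synonymous substitution.
Total: 1 + 1 + 1 + 1 = 4.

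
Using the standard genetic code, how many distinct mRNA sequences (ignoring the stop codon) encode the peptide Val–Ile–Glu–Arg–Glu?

288

Val: 4 codons.
Ile: 3 codons.
Glu: 2 codons.
Arg: 6 codons.
Glu: 2 codons.
4 × 3 × 2 × 6 × 2 = 288.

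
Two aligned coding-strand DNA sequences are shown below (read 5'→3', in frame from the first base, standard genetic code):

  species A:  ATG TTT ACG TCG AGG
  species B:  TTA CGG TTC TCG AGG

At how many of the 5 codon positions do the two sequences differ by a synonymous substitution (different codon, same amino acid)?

Codon 1: ATG Met / TTA Leu — nonsynonymous.
Codon 2: TTT Phe / CGG Arg — nonsynonymous.
Codon 3: ACG Thr / TTC Phe — nonsynonymous.
Codon 4: TCG Ser / TCG Ser — identical.
Codon 5: AGG Arg / AGG Arg — identical.
Synonymous differences: 0.

0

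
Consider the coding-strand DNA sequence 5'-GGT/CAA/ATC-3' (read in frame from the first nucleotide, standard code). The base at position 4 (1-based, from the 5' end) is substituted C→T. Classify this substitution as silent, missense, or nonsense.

nonsense

Position 4 falls in codon 2: CAA → Gln.
After the substitution the codon is TAA → Stop.
The new codon is a stop codon, so this is a nonsense mutation.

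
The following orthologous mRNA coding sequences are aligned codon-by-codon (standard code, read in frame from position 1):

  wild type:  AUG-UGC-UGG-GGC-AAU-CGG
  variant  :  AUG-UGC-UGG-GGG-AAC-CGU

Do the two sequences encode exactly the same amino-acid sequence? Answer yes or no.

Codon 1: AUG Met / AUG Met — identical.
Codon 2: UGC Cys / UGC Cys — identical.
Codon 3: UGG Trp / UGG Trp — identical.
Codon 4: GGC Gly / GGG Gly — synonymous.
Codon 5: AAU Asn / AAC Asn — synonymous.
Codon 6: CGG Arg / CGU Arg — synonymous.
Nonsynonymous differences: 0 → same protein.

yes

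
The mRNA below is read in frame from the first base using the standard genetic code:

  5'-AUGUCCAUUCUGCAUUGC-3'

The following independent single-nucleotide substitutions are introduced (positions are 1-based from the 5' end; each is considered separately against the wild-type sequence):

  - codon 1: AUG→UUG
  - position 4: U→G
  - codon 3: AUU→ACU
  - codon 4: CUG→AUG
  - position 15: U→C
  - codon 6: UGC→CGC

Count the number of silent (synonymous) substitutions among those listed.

1

Codon 1: AUG (Met) → UUG (Leu) — missense.
Codon 2: UCC (Ser) → GCC (Ala) — missense.
Codon 3: AUU (Ile) → ACU (Thr) — missense.
Codon 4: CUG (Leu) → AUG (Met) — missense.
Codon 5: CAU (His) → CAC (His) — synonymous.
Codon 6: UGC (Cys) → CGC (Arg) — missense.
Synonymous: 1 of 6.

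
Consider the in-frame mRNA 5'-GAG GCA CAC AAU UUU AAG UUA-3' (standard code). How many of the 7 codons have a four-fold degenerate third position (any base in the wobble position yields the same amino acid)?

Codon 1 GAG (Glu): third position 2-fold.
Codon 2 GCA (Ala): third position 4-fold.
Codon 3 CAC (His): third position 2-fold.
Codon 4 AAU (Asn): third position 2-fold.
Codon 5 UUU (Phe): third position 2-fold.
Codon 6 AAG (Lys): third position 2-fold.
Codon 7 UUA (Leu): third position 2-fold.
Four-fold degenerate third positions: 1.

1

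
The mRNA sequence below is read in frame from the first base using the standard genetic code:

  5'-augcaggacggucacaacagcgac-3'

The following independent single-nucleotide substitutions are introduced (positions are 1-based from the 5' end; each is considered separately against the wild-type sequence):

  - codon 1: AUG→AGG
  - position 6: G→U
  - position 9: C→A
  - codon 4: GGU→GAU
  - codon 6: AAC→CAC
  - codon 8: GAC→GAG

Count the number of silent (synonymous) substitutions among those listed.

Codon 1: AUG (Met) → AGG (Arg) — missense.
Codon 2: CAG (Gln) → CAU (His) — missense.
Codon 3: GAC (Asp) → GAA (Glu) — missense.
Codon 4: GGU (Gly) → GAU (Asp) — missense.
Codon 6: AAC (Asn) → CAC (His) — missense.
Codon 8: GAC (Asp) → GAG (Glu) — missense.
Synonymous: 0 of 6.

0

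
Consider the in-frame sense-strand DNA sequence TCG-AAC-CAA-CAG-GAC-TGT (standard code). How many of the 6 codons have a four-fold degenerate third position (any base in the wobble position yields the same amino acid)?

Codon 1 TCG (Ser): third position 4-fold.
Codon 2 AAC (Asn): third position 2-fold.
Codon 3 CAA (Gln): third position 2-fold.
Codon 4 CAG (Gln): third position 2-fold.
Codon 5 GAC (Asp): third position 2-fold.
Codon 6 TGT (Cys): third position 2-fold.
Four-fold degenerate third positions: 1.

1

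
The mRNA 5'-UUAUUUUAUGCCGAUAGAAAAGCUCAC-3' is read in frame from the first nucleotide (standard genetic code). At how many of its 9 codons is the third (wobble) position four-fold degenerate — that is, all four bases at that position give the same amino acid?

Codon 1 UUA (Leu): third position 2-fold.
Codon 2 UUU (Phe): third position 2-fold.
Codon 3 UAU (Tyr): third position 2-fold.
Codon 4 GCC (Ala): third position 4-fold.
Codon 5 GAU (Asp): third position 2-fold.
Codon 6 AGA (Arg): third position 2-fold.
Codon 7 AAA (Lys): third position 2-fold.
Codon 8 GCU (Ala): third position 4-fold.
Codon 9 CAC (His): third position 2-fold.
Four-fold degenerate third positions: 2.

2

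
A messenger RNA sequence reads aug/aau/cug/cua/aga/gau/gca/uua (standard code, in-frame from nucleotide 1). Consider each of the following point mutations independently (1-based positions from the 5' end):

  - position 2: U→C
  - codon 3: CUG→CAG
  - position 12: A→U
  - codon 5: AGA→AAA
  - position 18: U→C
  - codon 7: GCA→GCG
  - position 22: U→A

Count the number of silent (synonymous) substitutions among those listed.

Codon 1: AUG (Met) → ACG (Thr) — missense.
Codon 3: CUG (Leu) → CAG (Gln) — missense.
Codon 4: CUA (Leu) → CUU (Leu) — synonymous.
Codon 5: AGA (Arg) → AAA (Lys) — missense.
Codon 6: GAU (Asp) → GAC (Asp) — synonymous.
Codon 7: GCA (Ala) → GCG (Ala) — synonymous.
Codon 8: UUA (Leu) → AUA (Ile) — missense.
Synonymous: 3 of 7.

3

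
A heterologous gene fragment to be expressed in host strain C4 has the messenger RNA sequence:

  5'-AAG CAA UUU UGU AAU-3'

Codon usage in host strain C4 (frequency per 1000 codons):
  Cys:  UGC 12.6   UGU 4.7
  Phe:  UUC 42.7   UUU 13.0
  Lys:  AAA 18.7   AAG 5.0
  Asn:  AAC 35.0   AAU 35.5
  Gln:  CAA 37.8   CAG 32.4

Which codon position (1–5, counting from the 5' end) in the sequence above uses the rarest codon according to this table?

4

Codon 1 AAG (Lys): 5.0 per 1000.
Codon 2 CAA (Gln): 37.8 per 1000.
Codon 3 UUU (Phe): 13.0 per 1000.
Codon 4 UGU (Cys): 4.7 per 1000.
Codon 5 AAU (Asn): 35.5 per 1000.
Lowest frequency is 4.7 at codon 4.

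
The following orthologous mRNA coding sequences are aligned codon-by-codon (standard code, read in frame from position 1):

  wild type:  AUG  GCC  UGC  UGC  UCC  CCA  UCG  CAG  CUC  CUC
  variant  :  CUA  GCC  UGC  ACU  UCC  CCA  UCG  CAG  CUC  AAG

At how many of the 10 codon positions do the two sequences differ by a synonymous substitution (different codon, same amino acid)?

0

Codon 1: AUG Met / CUA Leu — nonsynonymous.
Codon 2: GCC Ala / GCC Ala — identical.
Codon 3: UGC Cys / UGC Cys — identical.
Codon 4: UGC Cys / ACU Thr — nonsynonymous.
Codon 5: UCC Ser / UCC Ser — identical.
Codon 6: CCA Pro / CCA Pro — identical.
Codon 7: UCG Ser / UCG Ser — identical.
Codon 8: CAG Gln / CAG Gln — identical.
Codon 9: CUC Leu / CUC Leu — identical.
Codon 10: CUC Leu / AAG Lys — nonsynonymous.
Synonymous differences: 0.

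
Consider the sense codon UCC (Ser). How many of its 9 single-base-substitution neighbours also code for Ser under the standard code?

Position 1: none → 0 synonymous.
Position 2: none → 0 synonymous.
Position 3: UCU, UCA, UCG → 3 synonymous.
Total: 0 + 0 + 3 = 3.

3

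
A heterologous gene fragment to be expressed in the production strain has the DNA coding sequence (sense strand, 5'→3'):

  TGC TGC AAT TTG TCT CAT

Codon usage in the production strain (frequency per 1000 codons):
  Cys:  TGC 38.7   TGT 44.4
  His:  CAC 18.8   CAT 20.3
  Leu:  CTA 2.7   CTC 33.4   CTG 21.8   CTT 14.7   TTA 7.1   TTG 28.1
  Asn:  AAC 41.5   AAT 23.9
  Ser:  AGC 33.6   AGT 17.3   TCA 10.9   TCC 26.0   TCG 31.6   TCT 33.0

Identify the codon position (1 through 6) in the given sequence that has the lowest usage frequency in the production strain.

Codon 1 TGC (Cys): 38.7 per 1000.
Codon 2 TGC (Cys): 38.7 per 1000.
Codon 3 AAT (Asn): 23.9 per 1000.
Codon 4 TTG (Leu): 28.1 per 1000.
Codon 5 TCT (Ser): 33.0 per 1000.
Codon 6 CAT (His): 20.3 per 1000.
Lowest frequency is 20.3 at codon 6.

6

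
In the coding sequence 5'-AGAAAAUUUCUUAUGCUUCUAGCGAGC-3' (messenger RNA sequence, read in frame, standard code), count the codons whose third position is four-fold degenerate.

4

Codon 1 AGA (Arg): third position 2-fold.
Codon 2 AAA (Lys): third position 2-fold.
Codon 3 UUU (Phe): third position 2-fold.
Codon 4 CUU (Leu): third position 4-fold.
Codon 5 AUG (Met): third position 1-fold.
Codon 6 CUU (Leu): third position 4-fold.
Codon 7 CUA (Leu): third position 4-fold.
Codon 8 GCG (Ala): third position 4-fold.
Codon 9 AGC (Ser): third position 2-fold.
Four-fold degenerate third positions: 4.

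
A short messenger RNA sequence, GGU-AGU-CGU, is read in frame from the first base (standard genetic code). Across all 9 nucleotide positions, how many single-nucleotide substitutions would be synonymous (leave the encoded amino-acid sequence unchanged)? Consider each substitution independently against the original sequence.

Codon 1 (GGU, Gly): 3 synonymous substitutions.
Codon 2 (AGU, Ser): 1 synonymous substitution.
Codon 3 (CGU, Arg): 3 synonymous substitutions.
Total: 3 + 1 + 3 = 7.

7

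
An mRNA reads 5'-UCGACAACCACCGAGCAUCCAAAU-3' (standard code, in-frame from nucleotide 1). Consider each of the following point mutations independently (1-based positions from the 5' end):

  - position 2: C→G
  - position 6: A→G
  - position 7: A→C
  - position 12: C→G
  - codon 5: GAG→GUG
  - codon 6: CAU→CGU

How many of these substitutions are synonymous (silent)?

Codon 1: UCG (Ser) → UGG (Trp) — missense.
Codon 2: ACA (Thr) → ACG (Thr) — synonymous.
Codon 3: ACC (Thr) → CCC (Pro) — missense.
Codon 4: ACC (Thr) → ACG (Thr) — synonymous.
Codon 5: GAG (Glu) → GUG (Val) — missense.
Codon 6: CAU (His) → CGU (Arg) — missense.
Synonymous: 2 of 6.

2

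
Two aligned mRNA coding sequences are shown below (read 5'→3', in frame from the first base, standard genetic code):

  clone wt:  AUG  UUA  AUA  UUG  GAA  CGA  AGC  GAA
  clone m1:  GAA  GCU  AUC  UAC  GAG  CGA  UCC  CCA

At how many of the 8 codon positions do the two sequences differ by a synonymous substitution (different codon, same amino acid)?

3

Codon 1: AUG Met / GAA Glu — nonsynonymous.
Codon 2: UUA Leu / GCU Ala — nonsynonymous.
Codon 3: AUA Ile / AUC Ile — synonymous.
Codon 4: UUG Leu / UAC Tyr — nonsynonymous.
Codon 5: GAA Glu / GAG Glu — synonymous.
Codon 6: CGA Arg / CGA Arg — identical.
Codon 7: AGC Ser / UCC Ser — synonymous.
Codon 8: GAA Glu / CCA Pro — nonsynonymous.
Synonymous differences: 3.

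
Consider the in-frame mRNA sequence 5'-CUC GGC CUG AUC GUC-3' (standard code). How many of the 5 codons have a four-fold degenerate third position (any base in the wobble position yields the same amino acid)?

Codon 1 CUC (Leu): third position 4-fold.
Codon 2 GGC (Gly): third position 4-fold.
Codon 3 CUG (Leu): third position 4-fold.
Codon 4 AUC (Ile): third position 3-fold.
Codon 5 GUC (Val): third position 4-fold.
Four-fold degenerate third positions: 4.

4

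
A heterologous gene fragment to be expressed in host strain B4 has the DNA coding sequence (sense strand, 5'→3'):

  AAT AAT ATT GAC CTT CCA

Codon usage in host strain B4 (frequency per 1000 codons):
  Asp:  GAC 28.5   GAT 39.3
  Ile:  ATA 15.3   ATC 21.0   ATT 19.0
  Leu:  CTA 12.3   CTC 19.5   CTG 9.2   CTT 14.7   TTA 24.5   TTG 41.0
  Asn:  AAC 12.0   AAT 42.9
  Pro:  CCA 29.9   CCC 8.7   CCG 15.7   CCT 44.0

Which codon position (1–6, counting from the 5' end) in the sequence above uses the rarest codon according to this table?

5

Codon 1 AAT (Asn): 42.9 per 1000.
Codon 2 AAT (Asn): 42.9 per 1000.
Codon 3 ATT (Ile): 19.0 per 1000.
Codon 4 GAC (Asp): 28.5 per 1000.
Codon 5 CTT (Leu): 14.7 per 1000.
Codon 6 CCA (Pro): 29.9 per 1000.
Lowest frequency is 14.7 at codon 5.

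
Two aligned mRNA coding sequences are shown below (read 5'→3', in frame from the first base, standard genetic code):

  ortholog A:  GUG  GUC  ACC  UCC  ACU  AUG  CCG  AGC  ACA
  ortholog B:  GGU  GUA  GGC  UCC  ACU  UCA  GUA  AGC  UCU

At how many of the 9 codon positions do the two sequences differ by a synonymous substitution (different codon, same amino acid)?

1

Codon 1: GUG Val / GGU Gly — nonsynonymous.
Codon 2: GUC Val / GUA Val — synonymous.
Codon 3: ACC Thr / GGC Gly — nonsynonymous.
Codon 4: UCC Ser / UCC Ser — identical.
Codon 5: ACU Thr / ACU Thr — identical.
Codon 6: AUG Met / UCA Ser — nonsynonymous.
Codon 7: CCG Pro / GUA Val — nonsynonymous.
Codon 8: AGC Ser / AGC Ser — identical.
Codon 9: ACA Thr / UCU Ser — nonsynonymous.
Synonymous differences: 1.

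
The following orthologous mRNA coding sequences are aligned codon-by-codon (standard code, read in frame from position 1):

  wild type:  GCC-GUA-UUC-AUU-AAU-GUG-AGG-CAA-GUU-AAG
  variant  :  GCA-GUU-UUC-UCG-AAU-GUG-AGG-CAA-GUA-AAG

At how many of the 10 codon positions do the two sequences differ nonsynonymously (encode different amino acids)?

1

Codon 1: GCC Ala / GCA Ala — synonymous.
Codon 2: GUA Val / GUU Val — synonymous.
Codon 3: UUC Phe / UUC Phe — identical.
Codon 4: AUU Ile / UCG Ser — nonsynonymous.
Codon 5: AAU Asn / AAU Asn — identical.
Codon 6: GUG Val / GUG Val — identical.
Codon 7: AGG Arg / AGG Arg — identical.
Codon 8: CAA Gln / CAA Gln — identical.
Codon 9: GUU Val / GUA Val — synonymous.
Codon 10: AAG Lys / AAG Lys — identical.
Nonsynonymous differences: 1.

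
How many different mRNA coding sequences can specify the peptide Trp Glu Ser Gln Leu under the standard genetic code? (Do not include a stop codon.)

Trp: 1 codon.
Glu: 2 codons.
Ser: 6 codons.
Gln: 2 codons.
Leu: 6 codons.
1 × 2 × 6 × 2 × 6 = 144.

144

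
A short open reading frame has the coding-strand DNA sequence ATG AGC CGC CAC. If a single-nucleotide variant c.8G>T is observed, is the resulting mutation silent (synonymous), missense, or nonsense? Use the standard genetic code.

Position 8 falls in codon 3: CGC → Arg.
After the substitution the codon is CTC → Leu.
Arg ≠ Leu, so this is a missense mutation.

missense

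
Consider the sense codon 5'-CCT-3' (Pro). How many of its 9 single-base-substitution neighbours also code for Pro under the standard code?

3

Position 1: none → 0 synonymous.
Position 2: none → 0 synonymous.
Position 3: CCC, CCA, CCG → 3 synonymous.
Total: 0 + 0 + 3 = 3.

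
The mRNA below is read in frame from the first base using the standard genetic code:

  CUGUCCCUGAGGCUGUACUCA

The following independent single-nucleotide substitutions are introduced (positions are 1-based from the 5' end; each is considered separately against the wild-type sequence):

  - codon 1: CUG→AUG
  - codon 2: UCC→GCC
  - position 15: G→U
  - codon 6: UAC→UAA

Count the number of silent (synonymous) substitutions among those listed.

1

Codon 1: CUG (Leu) → AUG (Met) — missense.
Codon 2: UCC (Ser) → GCC (Ala) — missense.
Codon 5: CUG (Leu) → CUU (Leu) — synonymous.
Codon 6: UAC (Tyr) → UAA (Stop) — nonsense.
Synonymous: 1 of 4.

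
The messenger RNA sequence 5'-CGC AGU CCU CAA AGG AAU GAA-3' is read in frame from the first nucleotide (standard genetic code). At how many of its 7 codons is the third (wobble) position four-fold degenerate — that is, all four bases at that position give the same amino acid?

2

Codon 1 CGC (Arg): third position 4-fold.
Codon 2 AGU (Ser): third position 2-fold.
Codon 3 CCU (Pro): third position 4-fold.
Codon 4 CAA (Gln): third position 2-fold.
Codon 5 AGG (Arg): third position 2-fold.
Codon 6 AAU (Asn): third position 2-fold.
Codon 7 GAA (Glu): third position 2-fold.
Four-fold degenerate third positions: 2.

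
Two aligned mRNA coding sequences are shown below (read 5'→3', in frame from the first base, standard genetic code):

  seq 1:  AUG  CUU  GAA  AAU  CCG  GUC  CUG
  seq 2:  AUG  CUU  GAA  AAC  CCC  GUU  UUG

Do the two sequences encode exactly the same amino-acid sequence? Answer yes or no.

yes

Codon 1: AUG Met / AUG Met — identical.
Codon 2: CUU Leu / CUU Leu — identical.
Codon 3: GAA Glu / GAA Glu — identical.
Codon 4: AAU Asn / AAC Asn — synonymous.
Codon 5: CCG Pro / CCC Pro — synonymous.
Codon 6: GUC Val / GUU Val — synonymous.
Codon 7: CUG Leu / UUG Leu — synonymous.
Nonsynonymous differences: 0 → same protein.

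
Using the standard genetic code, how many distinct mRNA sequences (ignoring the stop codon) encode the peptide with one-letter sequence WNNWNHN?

Trp: 1 codon.
Asn: 2 codons.
Asn: 2 codons.
Trp: 1 codon.
Asn: 2 codons.
His: 2 codons.
Asn: 2 codons.
1 × 2 × 2 × 1 × 2 × 2 × 2 = 32.

32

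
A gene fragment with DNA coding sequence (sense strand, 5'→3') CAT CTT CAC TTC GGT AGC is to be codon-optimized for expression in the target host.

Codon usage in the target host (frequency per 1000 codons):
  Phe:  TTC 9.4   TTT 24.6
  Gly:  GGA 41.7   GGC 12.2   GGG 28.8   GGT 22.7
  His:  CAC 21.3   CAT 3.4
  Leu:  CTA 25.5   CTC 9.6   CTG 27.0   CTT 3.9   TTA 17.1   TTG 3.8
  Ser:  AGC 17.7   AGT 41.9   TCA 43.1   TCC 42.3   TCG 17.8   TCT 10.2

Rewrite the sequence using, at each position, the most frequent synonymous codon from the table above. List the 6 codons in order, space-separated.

CAC CTG CAC TTT GGA TCA

Codon 1 (His): best is CAC at 21.3.
Codon 2 (Leu): best is CTG at 27.0.
Codon 3 (His): best is CAC at 21.3.
Codon 4 (Phe): best is TTT at 24.6.
Codon 5 (Gly): best is GGA at 41.7.
Codon 6 (Ser): best is TCA at 43.1.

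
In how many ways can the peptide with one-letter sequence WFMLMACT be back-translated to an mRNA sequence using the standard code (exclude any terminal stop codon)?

384

Trp: 1 codon.
Phe: 2 codons.
Met: 1 codon.
Leu: 6 codons.
Met: 1 codon.
Ala: 4 codons.
Cys: 2 codons.
Thr: 4 codons.
1 × 2 × 1 × 6 × 1 × 4 × 2 × 4 = 384.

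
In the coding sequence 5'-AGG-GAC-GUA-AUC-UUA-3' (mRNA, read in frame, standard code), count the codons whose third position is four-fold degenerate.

Codon 1 AGG (Arg): third position 2-fold.
Codon 2 GAC (Asp): third position 2-fold.
Codon 3 GUA (Val): third position 4-fold.
Codon 4 AUC (Ile): third position 3-fold.
Codon 5 UUA (Leu): third position 2-fold.
Four-fold degenerate third positions: 1.

1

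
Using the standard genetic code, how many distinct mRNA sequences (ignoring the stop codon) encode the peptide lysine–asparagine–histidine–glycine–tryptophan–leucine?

Lys: 2 codons.
Asn: 2 codons.
His: 2 codons.
Gly: 4 codons.
Trp: 1 codon.
Leu: 6 codons.
2 × 2 × 2 × 4 × 1 × 6 = 192.

192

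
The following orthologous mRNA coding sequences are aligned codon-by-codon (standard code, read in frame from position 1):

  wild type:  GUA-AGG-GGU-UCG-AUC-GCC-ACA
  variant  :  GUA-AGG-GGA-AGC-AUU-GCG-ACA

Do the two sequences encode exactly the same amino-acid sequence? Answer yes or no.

Codon 1: GUA Val / GUA Val — identical.
Codon 2: AGG Arg / AGG Arg — identical.
Codon 3: GGU Gly / GGA Gly — synonymous.
Codon 4: UCG Ser / AGC Ser — synonymous.
Codon 5: AUC Ile / AUU Ile — synonymous.
Codon 6: GCC Ala / GCG Ala — synonymous.
Codon 7: ACA Thr / ACA Thr — identical.
Nonsynonymous differences: 0 → same protein.

yes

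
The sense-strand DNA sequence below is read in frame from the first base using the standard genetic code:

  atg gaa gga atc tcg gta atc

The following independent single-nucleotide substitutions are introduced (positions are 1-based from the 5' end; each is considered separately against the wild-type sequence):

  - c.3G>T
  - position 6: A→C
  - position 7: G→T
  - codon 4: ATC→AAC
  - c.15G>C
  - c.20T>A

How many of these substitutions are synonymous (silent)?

1

Codon 1: ATG (Met) → ATT (Ile) — missense.
Codon 2: GAA (Glu) → GAC (Asp) — missense.
Codon 3: GGA (Gly) → TGA (Stop) — nonsense.
Codon 4: ATC (Ile) → AAC (Asn) — missense.
Codon 5: TCG (Ser) → TCC (Ser) — synonymous.
Codon 7: ATC (Ile) → AAC (Asn) — missense.
Synonymous: 1 of 6.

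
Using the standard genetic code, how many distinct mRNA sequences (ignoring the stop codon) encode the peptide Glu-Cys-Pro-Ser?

Glu: 2 codons.
Cys: 2 codons.
Pro: 4 codons.
Ser: 6 codons.
2 × 2 × 4 × 6 = 96.

96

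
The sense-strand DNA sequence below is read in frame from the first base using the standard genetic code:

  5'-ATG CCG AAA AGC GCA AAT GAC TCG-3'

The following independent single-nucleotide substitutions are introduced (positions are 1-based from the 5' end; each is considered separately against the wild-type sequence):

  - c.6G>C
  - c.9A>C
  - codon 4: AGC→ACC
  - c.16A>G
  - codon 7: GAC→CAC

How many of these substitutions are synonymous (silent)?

Codon 2: CCG (Pro) → CCC (Pro) — synonymous.
Codon 3: AAA (Lys) → AAC (Asn) — missense.
Codon 4: AGC (Ser) → ACC (Thr) — missense.
Codon 6: AAT (Asn) → GAT (Asp) — missense.
Codon 7: GAC (Asp) → CAC (His) — missense.
Synonymous: 1 of 5.

1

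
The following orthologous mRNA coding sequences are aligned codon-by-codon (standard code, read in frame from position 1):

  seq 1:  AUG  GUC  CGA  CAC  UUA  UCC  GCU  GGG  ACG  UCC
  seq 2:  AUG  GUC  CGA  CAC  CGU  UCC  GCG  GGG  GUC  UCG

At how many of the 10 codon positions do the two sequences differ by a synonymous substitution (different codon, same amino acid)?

2

Codon 1: AUG Met / AUG Met — identical.
Codon 2: GUC Val / GUC Val — identical.
Codon 3: CGA Arg / CGA Arg — identical.
Codon 4: CAC His / CAC His — identical.
Codon 5: UUA Leu / CGU Arg — nonsynonymous.
Codon 6: UCC Ser / UCC Ser — identical.
Codon 7: GCU Ala / GCG Ala — synonymous.
Codon 8: GGG Gly / GGG Gly — identical.
Codon 9: ACG Thr / GUC Val — nonsynonymous.
Codon 10: UCC Ser / UCG Ser — synonymous.
Synonymous differences: 2.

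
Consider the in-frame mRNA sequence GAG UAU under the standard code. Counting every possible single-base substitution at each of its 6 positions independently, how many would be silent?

2

Codon 1 (GAG, Glu): 1 synonymous substitution.
Codon 2 (UAU, Tyr): 1 synonymous substitution.
Total: 1 + 1 = 2.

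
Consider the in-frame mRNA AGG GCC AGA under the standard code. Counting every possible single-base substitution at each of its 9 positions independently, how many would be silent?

7

Codon 1 (AGG, Arg): 2 synonymous substitutions.
Codon 2 (GCC, Ala): 3 synonymous substitutions.
Codon 3 (AGA, Arg): 2 synonymous substitutions.
Total: 2 + 3 + 2 = 7.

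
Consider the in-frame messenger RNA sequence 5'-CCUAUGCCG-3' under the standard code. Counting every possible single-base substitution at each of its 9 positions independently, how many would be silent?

Codon 1 (CCU, Pro): 3 synonymous substitutions.
Codon 2 (AUG, Met): 0 synonymous substitutions.
Codon 3 (CCG, Pro): 3 synonymous substitutions.
Total: 3 + 0 + 3 = 6.

6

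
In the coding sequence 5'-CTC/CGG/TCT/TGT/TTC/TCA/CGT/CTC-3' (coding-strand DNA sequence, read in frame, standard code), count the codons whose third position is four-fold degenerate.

6

Codon 1 CTC (Leu): third position 4-fold.
Codon 2 CGG (Arg): third position 4-fold.
Codon 3 TCT (Ser): third position 4-fold.
Codon 4 TGT (Cys): third position 2-fold.
Codon 5 TTC (Phe): third position 2-fold.
Codon 6 TCA (Ser): third position 4-fold.
Codon 7 CGT (Arg): third position 4-fold.
Codon 8 CTC (Leu): third position 4-fold.
Four-fold degenerate third positions: 6.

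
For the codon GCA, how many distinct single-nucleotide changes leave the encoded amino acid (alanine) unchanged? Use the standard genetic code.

Position 1: none → 0 synonymous.
Position 2: none → 0 synonymous.
Position 3: GCT, GCC, GCG → 3 synonymous.
Total: 0 + 0 + 3 = 3.

3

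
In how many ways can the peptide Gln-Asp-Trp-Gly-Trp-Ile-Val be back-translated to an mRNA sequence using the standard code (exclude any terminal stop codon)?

192

Gln: 2 codons.
Asp: 2 codons.
Trp: 1 codon.
Gly: 4 codons.
Trp: 1 codon.
Ile: 3 codons.
Val: 4 codons.
2 × 2 × 1 × 4 × 1 × 3 × 4 = 192.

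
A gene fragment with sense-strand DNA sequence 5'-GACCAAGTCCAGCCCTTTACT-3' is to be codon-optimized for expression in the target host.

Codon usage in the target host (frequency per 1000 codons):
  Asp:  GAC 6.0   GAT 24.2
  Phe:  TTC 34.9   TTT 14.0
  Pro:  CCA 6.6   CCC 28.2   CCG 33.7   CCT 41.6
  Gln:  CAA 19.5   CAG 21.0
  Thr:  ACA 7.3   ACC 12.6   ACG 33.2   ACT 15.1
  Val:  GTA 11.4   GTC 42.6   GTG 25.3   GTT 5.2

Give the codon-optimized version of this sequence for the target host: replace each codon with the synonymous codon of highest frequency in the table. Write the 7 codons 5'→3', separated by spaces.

Codon 1 (Asp): best is GAT at 24.2.
Codon 2 (Gln): best is CAG at 21.0.
Codon 3 (Val): best is GTC at 42.6.
Codon 4 (Gln): best is CAG at 21.0.
Codon 5 (Pro): best is CCT at 41.6.
Codon 6 (Phe): best is TTC at 34.9.
Codon 7 (Thr): best is ACG at 33.2.

GAT CAG GTC CAG CCT TTC ACG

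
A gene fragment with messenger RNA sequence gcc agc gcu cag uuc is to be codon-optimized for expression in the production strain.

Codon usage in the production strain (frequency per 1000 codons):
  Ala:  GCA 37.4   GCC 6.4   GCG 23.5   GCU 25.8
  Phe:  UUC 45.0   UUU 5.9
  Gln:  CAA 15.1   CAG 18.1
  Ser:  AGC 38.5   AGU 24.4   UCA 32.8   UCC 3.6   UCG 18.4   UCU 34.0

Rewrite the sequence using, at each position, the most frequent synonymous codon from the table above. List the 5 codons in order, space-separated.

GCA AGC GCA CAG UUC

Codon 1 (Ala): best is GCA at 37.4.
Codon 2 (Ser): best is AGC at 38.5.
Codon 3 (Ala): best is GCA at 37.4.
Codon 4 (Gln): best is CAG at 18.1.
Codon 5 (Phe): best is UUC at 45.0.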